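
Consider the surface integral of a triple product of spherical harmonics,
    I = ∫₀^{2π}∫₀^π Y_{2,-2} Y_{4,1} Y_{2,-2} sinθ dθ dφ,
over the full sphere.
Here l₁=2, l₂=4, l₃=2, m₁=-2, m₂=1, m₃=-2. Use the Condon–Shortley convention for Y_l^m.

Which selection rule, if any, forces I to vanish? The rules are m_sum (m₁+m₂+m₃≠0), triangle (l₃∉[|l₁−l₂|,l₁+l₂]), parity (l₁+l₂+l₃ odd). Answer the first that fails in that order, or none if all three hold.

m_sum

m₁+m₂+m₃ = -2 + 1 − 2 = -3  ✗
triangle: |2−4|=2 ≤ l₃=2 ≤ 2+4=6
parity: l₁+l₂+l₃ = 8 is even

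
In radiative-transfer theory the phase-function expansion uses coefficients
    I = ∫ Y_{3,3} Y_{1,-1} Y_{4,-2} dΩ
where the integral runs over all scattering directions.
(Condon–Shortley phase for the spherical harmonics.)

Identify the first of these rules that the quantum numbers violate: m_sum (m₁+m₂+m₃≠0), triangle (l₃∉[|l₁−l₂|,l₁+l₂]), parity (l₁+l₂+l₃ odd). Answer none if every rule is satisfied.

azimuthal sum: 3 − 1 − 2 = 0  ✓
2 ≤ 4 ≤ 4 (triangle on l)  ✓
L = 3 + 1 + 4 = 8 (even)  ✓

none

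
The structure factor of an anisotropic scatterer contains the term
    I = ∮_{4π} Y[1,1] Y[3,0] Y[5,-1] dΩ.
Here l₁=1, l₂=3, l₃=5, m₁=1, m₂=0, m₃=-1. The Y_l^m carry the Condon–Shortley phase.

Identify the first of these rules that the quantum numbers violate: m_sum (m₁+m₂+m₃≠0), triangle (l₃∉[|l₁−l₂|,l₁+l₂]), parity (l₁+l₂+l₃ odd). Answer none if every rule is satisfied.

triangle

Σmᵢ = 0  ✓
l₃∈[|l₁−l₂|,l₁+l₂]=[2,4], have l₃=5  ✗
Σlᵢ = 9 ⇒ odd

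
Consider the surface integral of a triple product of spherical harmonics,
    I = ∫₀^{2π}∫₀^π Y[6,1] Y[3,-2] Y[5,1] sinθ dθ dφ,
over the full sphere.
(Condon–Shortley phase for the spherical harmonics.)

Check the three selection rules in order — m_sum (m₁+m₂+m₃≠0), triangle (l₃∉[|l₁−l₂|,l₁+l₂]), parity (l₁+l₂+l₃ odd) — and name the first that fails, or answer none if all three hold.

none

m₁+m₂+m₃ = 1 − 2 + 1 = 0  ✓
triangle: |6−3|=3 ≤ l₃=5 ≤ 6+3=9  ✓
parity: l₁+l₂+l₃ = 14 is even  ✓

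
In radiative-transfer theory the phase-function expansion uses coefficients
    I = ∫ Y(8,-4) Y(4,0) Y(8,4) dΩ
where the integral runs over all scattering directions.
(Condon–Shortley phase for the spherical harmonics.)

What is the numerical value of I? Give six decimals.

Rules hold: Σm=0, L=20 even, 4≤8≤12.
N = 17·9·17 = 2601
Δ = 4!·12!·4!/21! = 1/185175900
Racah Σ t=0..4: t=0:+1/557383680 t=1:−1/21772800 t=2:+1/8294400 t=3:−1/21772800 t=4:+1/557383680 = 1/30965760
⇒ 3j(8 4 8; 0 0 0)² = 36/4199, sgn +1
Racah Σ t=0..4: t=0:+1/275904921600 t=1:−1/1437004800 t=2:+1/116121600 t=3:−1/78382080 t=4:+1/557383680 = -1/328458240
⇒ 3j(8 4 8; -4 0 4)² = 16/4199, sgn -1
4πI² = N·(3j₀)²·(3jₘ)² = 5184/61009
I = -1·√(0.0849711/4π) = -0.08223006

-0.082230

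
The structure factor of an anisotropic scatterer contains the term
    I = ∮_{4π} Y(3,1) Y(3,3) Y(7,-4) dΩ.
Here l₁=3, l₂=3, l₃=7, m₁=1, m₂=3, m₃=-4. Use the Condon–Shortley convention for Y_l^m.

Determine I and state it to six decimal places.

0.000000

l₃=7 ∉ [0,6] — triangle fails ⇒ I = 0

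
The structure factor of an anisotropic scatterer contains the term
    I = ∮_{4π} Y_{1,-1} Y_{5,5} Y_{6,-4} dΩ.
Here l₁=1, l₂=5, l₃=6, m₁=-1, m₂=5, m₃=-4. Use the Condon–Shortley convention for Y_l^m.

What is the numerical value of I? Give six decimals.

0.040859

Checks pass: Σm=0; 12 even; l₃=6∈[4,6].
(2·1+1)(2·5+1)(2·6+1) = 429
Δ: 0! 2! 10! / 13! → 1/858
sum: t=0:+1/14400 = 1/14400
3j²(1 5 6; 0 0 0) = Δ·Π!·Σ² = 6/143  (sign +1)
sum: t=0:+1/7257600 = 1/7257600
3j²(1 5 6; -1 5 -4) = Δ·Π!·Σ² = 1/858  (sign +1)
combine: 4πI² = 429·6/143·1/858 = 3/143
take √, sign +1: I = 0.04085899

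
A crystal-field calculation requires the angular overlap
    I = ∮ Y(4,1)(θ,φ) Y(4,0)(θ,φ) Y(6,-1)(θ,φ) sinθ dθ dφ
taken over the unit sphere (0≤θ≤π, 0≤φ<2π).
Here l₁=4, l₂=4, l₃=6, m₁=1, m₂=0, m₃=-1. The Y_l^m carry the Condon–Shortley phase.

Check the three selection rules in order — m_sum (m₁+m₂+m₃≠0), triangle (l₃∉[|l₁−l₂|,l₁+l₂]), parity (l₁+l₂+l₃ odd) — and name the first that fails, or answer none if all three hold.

none

azimuthal sum: 1 + 0 − 1 = 0  ✓
0 ≤ 6 ≤ 8 (triangle on l)  ✓
L = 4 + 4 + 6 = 14 (even)  ✓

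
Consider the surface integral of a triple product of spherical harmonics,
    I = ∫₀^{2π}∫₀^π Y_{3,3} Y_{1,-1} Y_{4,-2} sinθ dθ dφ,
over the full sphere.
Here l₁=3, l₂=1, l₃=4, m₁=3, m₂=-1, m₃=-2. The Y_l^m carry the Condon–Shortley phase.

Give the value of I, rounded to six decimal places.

Checks pass: Σm=0; 8 even; l₃=4∈[2,4].
(2·3+1)(2·1+1)(2·4+1) = 189
Δ: 0! 6! 2! / 9! → 1/252
sum: t=0:+1/36 = 1/36
3j²(3 1 4; 0 0 0) = Δ·Π!·Σ² = 4/63  (sign +1)
sum: t=0:+1/1440 = 1/1440
3j²(3 1 4; 3 -1 -2) = Δ·Π!·Σ² = 1/252  (sign +1)
combine: 4πI² = 189·4/63·1/252 = 1/21
take √, sign +1: I = 0.06155813

0.061558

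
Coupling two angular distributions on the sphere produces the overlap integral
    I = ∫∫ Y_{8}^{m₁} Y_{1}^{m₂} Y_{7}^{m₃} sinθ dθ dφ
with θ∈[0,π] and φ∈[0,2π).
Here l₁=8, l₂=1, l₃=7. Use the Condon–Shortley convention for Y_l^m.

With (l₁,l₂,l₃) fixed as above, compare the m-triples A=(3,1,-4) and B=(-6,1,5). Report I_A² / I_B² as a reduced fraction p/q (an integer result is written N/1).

10/91

Shared (l₁,l₂,l₃)=(8,1,7): N and (l;000)² cancel in I_A²/I_B².
A: Δ = 2!·14!·0!/17! = 1/2040; Racah Σ t=2..2: t=2:+1/479001600 = 1/479001600; ⇒ 3j(8 1 7; 3 1 -4)² = 1/204, sgn -1
B: Δ = 2!·14!·0!/17! = 1/2040; Racah Σ t=2..2: t=2:+1/1916006400 = 1/1916006400; ⇒ 3j(8 1 7; -6 1 5)² = 91/2040, sgn +1
I_A²/I_B² = (1/204)/(91/2040) = 10/91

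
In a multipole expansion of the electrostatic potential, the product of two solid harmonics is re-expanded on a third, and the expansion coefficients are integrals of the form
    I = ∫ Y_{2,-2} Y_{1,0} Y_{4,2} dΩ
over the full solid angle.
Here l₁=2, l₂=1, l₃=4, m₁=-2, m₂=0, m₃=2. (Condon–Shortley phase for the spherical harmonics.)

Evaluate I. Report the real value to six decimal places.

0.000000

triangle: need 1≤l₃≤3, have 4; I=0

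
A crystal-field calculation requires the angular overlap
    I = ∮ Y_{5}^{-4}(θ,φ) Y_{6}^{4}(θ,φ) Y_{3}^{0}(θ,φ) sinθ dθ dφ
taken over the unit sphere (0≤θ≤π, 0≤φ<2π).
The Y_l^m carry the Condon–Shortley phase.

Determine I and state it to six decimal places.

m-sum 0 ✓  L=14 even ✓  1≤3≤11 ✓
Π(2lᵢ+1) = 11×13×7 = 1001
triangle coeff Δ(5,6,3) = 1/675675
Σ_t [3,5]: t=3:−1/8640 t=4:+1/2304 t=5:−1/8640 = 7/34560
(3j)²=7/429 [(5 6 3; 0 0 0)], sign=-1
Σ_t [7,8]: t=7:−1/60480 t=8:+1/161280 = -1/96768
(3j)²=15/1001 [(5 6 3; -4 4 0)], sign=+1
⇒ 4πI² = 35/143
I = (-1)√(35/143/(4π)) = -0.13956004

-0.139560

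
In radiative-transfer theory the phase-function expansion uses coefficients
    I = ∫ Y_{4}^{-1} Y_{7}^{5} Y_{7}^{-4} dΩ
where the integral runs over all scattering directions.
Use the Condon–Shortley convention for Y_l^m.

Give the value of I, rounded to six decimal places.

-0.036504

m-sum 0 ✓  L=18 even ✓  3≤7≤11 ✓
Π(2lᵢ+1) = 9×15×15 = 2025
triangle coeff Δ(4,7,7) = 1/58198140
Σ_t [0,4]: t=0:+1/17418240 t=1:−1/622080 t=2:+1/230400 t=3:−1/622080 t=4:+1/17418240 = 1/806400
(3j)²=2268/230945 [(4 7 7; 0 0 0)], sign=-1
Σ_t [2,4]: t=2:+1/87091200 t=3:−1/8709120 t=4:+1/11612160 = -1/58060800
(3j)²=99/117572 [(4 7 7; -1 5 -4)], sign=+1
⇒ 4πI² = 295245/17631601
I = (-1)√(295245/17631601/(4π)) = -0.03650400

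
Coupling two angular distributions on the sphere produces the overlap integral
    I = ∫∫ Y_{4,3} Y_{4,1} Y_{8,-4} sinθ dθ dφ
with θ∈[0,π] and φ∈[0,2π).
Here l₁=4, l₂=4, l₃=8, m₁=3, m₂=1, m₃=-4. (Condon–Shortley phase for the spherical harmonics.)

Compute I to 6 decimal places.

Checks pass: Σm=0; 16 even; l₃=8∈[0,8].
(2·4+1)(2·4+1)(2·8+1) = 1377
Δ: 0! 8! 8! / 17! → 1/218790
sum: t=0:+1/331776 = 1/331776
3j²(4 4 8; 0 0 0) = Δ·Π!·Σ² = 490/21879  (sign +1)
sum: t=0:+1/3628800 = 1/3628800
3j²(4 4 8; 3 1 -4) = Δ·Π!·Σ² = 16/1105  (sign +1)
combine: 4πI² = 1377·490/21879·16/1105 = 14112/31603
take √, sign +1: I = 0.18850601

0.188506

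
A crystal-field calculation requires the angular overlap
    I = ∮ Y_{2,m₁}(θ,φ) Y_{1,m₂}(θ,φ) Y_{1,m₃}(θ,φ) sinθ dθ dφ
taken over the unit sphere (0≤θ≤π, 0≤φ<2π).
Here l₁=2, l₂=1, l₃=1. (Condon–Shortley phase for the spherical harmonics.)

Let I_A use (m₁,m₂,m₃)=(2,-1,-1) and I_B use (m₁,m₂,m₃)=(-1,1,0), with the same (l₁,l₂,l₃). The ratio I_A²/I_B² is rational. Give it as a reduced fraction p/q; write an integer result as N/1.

Same 2,1,1: normalisation and zero-m 3j drop out of the ratio.
A: Δ: 2! 2! 0! / 5! → 1/30; sum: t=0:+1/4 = 1/4; 3j²(2 1 1; 2 -1 -1) = Δ·Π!·Σ² = 1/5  (sign +1)
B: Δ: 2! 2! 0! / 5! → 1/30; sum: t=2:+1/2 = 1/2; 3j²(2 1 1; -1 1 0) = Δ·Π!·Σ² = 1/10  (sign -1)
I_A²/I_B² = (1/5)/(1/10) = 2/1

2/1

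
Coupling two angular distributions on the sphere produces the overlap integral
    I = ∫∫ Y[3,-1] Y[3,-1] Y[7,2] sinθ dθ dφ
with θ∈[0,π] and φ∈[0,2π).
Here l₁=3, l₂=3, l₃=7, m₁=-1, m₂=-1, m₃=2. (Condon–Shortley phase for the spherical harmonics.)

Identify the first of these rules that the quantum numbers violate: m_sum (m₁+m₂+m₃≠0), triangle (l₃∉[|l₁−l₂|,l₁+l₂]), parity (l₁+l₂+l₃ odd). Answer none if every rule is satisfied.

triangle

azimuthal sum: -1 − 1 + 2 = 0  ✓
0 ≤ 7 ≤ 6 (triangle on l)  ✗
L = 3 + 3 + 7 = 13 (odd)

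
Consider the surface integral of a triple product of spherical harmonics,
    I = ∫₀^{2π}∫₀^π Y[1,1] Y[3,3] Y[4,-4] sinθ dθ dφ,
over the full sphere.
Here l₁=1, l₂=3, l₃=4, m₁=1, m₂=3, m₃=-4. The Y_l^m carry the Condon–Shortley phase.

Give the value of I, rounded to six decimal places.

Checks pass: Σm=0; 8 even; l₃=4∈[2,4].
(2·1+1)(2·3+1)(2·4+1) = 189
Δ: 0! 2! 6! / 9! → 1/252
sum: t=0:+1/36 = 1/36
3j²(1 3 4; 0 0 0) = Δ·Π!·Σ² = 4/63  (sign +1)
sum: t=0:+1/1440 = 1/1440
3j²(1 3 4; 1 3 -4) = Δ·Π!·Σ² = 1/9  (sign +1)
combine: 4πI² = 189·4/63·1/9 = 4/3
take √, sign +1: I = 0.32573501

0.325735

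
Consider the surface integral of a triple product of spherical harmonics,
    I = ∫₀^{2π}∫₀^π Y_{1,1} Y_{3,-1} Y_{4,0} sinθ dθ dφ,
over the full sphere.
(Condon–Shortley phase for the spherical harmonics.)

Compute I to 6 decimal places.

m-sum 0 ✓  L=8 even ✓  2≤4≤4 ✓
Π(2lᵢ+1) = 3×7×9 = 189
triangle coeff Δ(1,3,4) = 1/252
Σ_t [0,0]: t=0:+1/36 = 1/36
(3j)²=4/63 [(1 3 4; 0 0 0)], sign=+1
Σ_t [0,0]: t=0:+1/96 = 1/96
(3j)²=1/42 [(1 3 4; 1 -1 0)], sign=+1
⇒ 4πI² = 2/7
I = (+1)√(2/7/(4π)) = 0.15078601

0.150786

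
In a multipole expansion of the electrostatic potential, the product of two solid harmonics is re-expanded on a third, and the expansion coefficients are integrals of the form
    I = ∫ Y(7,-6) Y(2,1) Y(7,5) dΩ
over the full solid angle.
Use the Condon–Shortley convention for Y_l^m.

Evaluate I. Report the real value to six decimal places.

m-sum 0 ✓  L=16 even ✓  5≤7≤9 ✓
Π(2lᵢ+1) = 15×5×15 = 1125
triangle coeff Δ(7,2,7) = 1/185640
Σ_t [0,2]: t=0:+1/2419200 t=1:−1/518400 t=2:+1/2419200 = -1/907200
(3j)²=56/3315 [(7 2 7; 0 0 0)], sign=+1
Σ_t [1,2]: t=1:−1/958003200 t=2:+1/79833600 = 1/87091200
(3j)²=121/4760 [(7 2 7; -6 1 5)], sign=+1
⇒ 4πI² = 1815/3757
I = (+1)√(1815/3757/(4π)) = 0.19607074

0.196071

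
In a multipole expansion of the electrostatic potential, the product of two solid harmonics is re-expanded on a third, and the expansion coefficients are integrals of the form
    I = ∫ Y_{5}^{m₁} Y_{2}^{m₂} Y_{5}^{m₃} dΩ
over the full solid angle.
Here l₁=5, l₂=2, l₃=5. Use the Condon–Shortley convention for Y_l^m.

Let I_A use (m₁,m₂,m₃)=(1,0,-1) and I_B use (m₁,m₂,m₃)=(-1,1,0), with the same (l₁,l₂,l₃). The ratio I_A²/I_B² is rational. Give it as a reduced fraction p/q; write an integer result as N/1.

81/5

Shared (l₁,l₂,l₃)=(5,2,5): N and (l;000)² cancel in I_A²/I_B².
A: Δ = 2!·8!·2!/13! = 1/38610; Racah Σ t=0..2: t=0:+1/2304 t=1:−1/720 t=2:+1/5760 = -1/1280; ⇒ 3j(5 2 5; 1 0 -1)² = 27/1430, sgn -1
B: Δ = 2!·8!·2!/13! = 1/38610; Racah Σ t=1..2: t=1:−1/1440 t=2:+1/1152 = 1/5760; ⇒ 3j(5 2 5; -1 1 0)² = 1/858, sgn -1
I_A²/I_B² = (27/1430)/(1/858) = 81/5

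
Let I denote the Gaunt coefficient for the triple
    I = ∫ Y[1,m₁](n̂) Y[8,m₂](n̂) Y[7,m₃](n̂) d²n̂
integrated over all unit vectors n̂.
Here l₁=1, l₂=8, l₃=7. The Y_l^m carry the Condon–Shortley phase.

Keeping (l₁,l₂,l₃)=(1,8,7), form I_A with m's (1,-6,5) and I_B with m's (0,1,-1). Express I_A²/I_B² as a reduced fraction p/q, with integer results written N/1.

Same 1,8,7: normalisation and zero-m 3j drop out of the ratio.
A: Δ: 2! 0! 14! / 17! → 1/2040; sum: t=0:+1/1916006400 = 1/1916006400; 3j²(1 8 7; 1 -6 5) = Δ·Π!·Σ² = 91/2040  (sign +1)
B: Δ: 2! 0! 14! / 17! → 1/2040; sum: t=1:−1/29030400 = -1/29030400; 3j²(1 8 7; 0 1 -1) = Δ·Π!·Σ² = 21/680  (sign -1)
I_A²/I_B² = (91/2040)/(21/680) = 13/9

13/9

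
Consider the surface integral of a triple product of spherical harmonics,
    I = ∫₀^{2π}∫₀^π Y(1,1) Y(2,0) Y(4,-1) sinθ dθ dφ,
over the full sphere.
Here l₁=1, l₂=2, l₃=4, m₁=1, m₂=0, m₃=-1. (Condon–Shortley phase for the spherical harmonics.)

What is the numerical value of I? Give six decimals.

l₃=4 ∉ [1,3] — triangle fails ⇒ I = 0

0.000000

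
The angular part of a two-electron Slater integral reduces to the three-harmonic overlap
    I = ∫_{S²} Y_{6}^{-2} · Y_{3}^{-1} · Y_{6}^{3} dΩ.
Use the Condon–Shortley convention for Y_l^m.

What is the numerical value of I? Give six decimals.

Σlᵢ=15 odd — θ-integrand is odd under cosθ→−cosθ; I=0

0.000000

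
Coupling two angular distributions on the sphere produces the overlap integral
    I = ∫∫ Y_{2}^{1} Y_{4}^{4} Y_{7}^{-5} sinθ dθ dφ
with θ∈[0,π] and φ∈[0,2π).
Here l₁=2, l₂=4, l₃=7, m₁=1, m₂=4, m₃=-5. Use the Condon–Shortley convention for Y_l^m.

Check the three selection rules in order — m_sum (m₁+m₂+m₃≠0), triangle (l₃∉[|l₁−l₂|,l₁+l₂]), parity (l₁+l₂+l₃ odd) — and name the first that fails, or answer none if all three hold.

triangle

m₁+m₂+m₃ = 1 + 4 − 5 = 0  ✓
triangle: |2−4|=2 ≤ l₃=7 ≤ 2+4=6  ✗
parity: l₁+l₂+l₃ = 13 is odd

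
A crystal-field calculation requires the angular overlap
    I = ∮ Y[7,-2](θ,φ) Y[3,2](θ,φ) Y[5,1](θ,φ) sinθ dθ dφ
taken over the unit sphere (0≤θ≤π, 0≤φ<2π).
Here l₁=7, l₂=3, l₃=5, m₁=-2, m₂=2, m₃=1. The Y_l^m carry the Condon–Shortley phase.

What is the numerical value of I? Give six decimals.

-2 + 2 + 1 = 1 ≠ 0: azimuthal integral kills it; I = 0

0.000000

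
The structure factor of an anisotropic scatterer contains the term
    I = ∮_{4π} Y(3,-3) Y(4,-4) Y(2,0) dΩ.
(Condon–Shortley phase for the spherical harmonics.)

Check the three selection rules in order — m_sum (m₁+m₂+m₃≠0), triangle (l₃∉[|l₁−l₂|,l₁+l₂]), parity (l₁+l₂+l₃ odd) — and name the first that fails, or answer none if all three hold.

m_sum

azimuthal sum: -3 − 4 + 0 = -7  ✗
1 ≤ 2 ≤ 7 (triangle on l)
L = 3 + 4 + 2 = 9 (odd)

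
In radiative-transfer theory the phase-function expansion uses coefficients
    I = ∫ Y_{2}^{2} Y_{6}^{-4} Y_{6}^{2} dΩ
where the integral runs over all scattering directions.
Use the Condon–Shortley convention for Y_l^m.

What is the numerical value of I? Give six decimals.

m-sum 0 ✓  L=14 even ✓  4≤6≤8 ✓
Π(2lᵢ+1) = 5×13×13 = 845
triangle coeff Δ(2,6,6) = 1/90090
Σ_t [0,2]: t=0:+1/69120 t=1:−1/14400 t=2:+1/69120 = -7/172800
(3j)²=14/715 [(2 6 6; 0 0 0)], sign=-1
Σ_t [0,0]: t=0:+1/322560 = 1/322560
(3j)²=18/1001 [(2 6 6; 2 -4 2)], sign=+1
⇒ 4πI² = 36/121
I = (-1)√(36/121/(4π)) = -0.15386989

-0.153870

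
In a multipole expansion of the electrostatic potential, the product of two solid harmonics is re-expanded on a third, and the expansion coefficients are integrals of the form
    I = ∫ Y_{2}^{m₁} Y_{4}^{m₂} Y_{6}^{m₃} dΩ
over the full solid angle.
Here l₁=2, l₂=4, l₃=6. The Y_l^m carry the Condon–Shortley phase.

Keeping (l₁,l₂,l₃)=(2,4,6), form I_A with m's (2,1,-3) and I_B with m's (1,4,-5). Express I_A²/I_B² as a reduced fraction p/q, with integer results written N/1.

42/55

Same 2,4,6: normalisation and zero-m 3j drop out of the ratio.
A: Δ: 0! 4! 8! / 13! → 1/6435; sum: t=0:+1/17280 = 1/17280; 3j²(2 4 6; 2 1 -3) = Δ·Π!·Σ² = 14/715  (sign -1)
B: Δ: 0! 4! 8! / 13! → 1/6435; sum: t=0:+1/241920 = 1/241920; 3j²(2 4 6; 1 4 -5) = Δ·Π!·Σ² = 1/39  (sign -1)
I_A²/I_B² = (14/715)/(1/39) = 42/55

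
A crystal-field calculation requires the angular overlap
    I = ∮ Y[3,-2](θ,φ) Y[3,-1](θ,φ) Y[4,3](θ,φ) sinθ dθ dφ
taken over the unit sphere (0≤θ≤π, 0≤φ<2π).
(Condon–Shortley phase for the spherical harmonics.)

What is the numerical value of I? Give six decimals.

-0.095955

m-sum 0 ✓  L=10 even ✓  0≤4≤6 ✓
Π(2lᵢ+1) = 7×7×9 = 441
triangle coeff Δ(3,3,4) = 1/34650
Σ_t [0,2]: t=0:+1/72 t=1:−1/16 t=2:+1/72 = -5/144
(3j)²=2/77 [(3 3 4; 0 0 0)], sign=-1
Σ_t [1,2]: t=1:−1/144 t=2:+1/288 = -1/288
(3j)²=1/99 [(3 3 4; -2 -1 3)], sign=+1
⇒ 4πI² = 14/121
I = (-1)√(14/121/(4π)) = -0.09595473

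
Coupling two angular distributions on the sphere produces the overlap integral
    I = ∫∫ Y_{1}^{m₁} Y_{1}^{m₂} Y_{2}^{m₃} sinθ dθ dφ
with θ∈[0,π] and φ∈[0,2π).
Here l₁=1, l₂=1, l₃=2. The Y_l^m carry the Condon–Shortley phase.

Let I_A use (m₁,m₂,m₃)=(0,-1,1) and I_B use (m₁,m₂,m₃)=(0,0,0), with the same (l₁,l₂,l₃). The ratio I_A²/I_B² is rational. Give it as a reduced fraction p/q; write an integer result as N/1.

Same 1,1,2: normalisation and zero-m 3j drop out of the ratio.
A: Δ: 0! 2! 2! / 5! → 1/30; sum: t=0:+1/2 = 1/2; 3j²(1 1 2; 0 -1 1) = Δ·Π!·Σ² = 1/10  (sign -1)
B: Δ: 0! 2! 2! / 5! → 1/30; sum: t=0:+1/1 = 1/1; 3j²(1 1 2; 0 0 0) = Δ·Π!·Σ² = 2/15  (sign +1)
I_A²/I_B² = (1/10)/(2/15) = 3/4

3/4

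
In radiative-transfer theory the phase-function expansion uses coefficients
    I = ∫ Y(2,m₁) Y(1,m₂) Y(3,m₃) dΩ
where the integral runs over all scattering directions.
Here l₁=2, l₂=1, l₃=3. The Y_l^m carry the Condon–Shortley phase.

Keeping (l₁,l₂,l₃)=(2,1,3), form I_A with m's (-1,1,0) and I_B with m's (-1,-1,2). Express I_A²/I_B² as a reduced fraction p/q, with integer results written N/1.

Same 2,1,3: normalisation and zero-m 3j drop out of the ratio.
A: Δ: 0! 4! 2! / 7! → 1/105; sum: t=0:+1/12 = 1/12; 3j²(2 1 3; -1 1 0) = Δ·Π!·Σ² = 1/35  (sign -1)
B: Δ: 0! 4! 2! / 7! → 1/105; sum: t=0:+1/12 = 1/12; 3j²(2 1 3; -1 -1 2) = Δ·Π!·Σ² = 2/21  (sign -1)
I_A²/I_B² = (1/35)/(2/21) = 3/10

3/10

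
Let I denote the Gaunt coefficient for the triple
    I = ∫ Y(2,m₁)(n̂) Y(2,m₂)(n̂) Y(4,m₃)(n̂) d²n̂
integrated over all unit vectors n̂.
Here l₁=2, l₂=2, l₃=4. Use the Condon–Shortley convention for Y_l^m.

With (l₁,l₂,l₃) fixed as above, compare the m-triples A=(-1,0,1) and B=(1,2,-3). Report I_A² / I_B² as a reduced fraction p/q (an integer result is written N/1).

6/7

l's match ⇒ only the (l;m) 3-j factors differ between A and B.
A: triangle coeff Δ(2,2,4) = 1/630; Σ_t [0,0]: t=0:+1/24 = 1/24; (3j)²=1/21 [(2 2 4; -1 0 1)], sign=-1
B: triangle coeff Δ(2,2,4) = 1/630; Σ_t [0,0]: t=0:+1/144 = 1/144; (3j)²=1/18 [(2 2 4; 1 2 -3)], sign=-1
I_A²/I_B² = (1/21)/(1/18) = 6/7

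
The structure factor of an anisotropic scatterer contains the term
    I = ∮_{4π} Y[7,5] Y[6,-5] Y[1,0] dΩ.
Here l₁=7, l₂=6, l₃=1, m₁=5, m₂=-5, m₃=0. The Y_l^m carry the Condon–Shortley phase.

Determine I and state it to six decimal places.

-0.171413

Checks pass: Σm=0; 14 even; l₃=1∈[1,13].
(2·7+1)(2·6+1)(2·1+1) = 585
Δ: 12! 2! 0! / 15! → 1/1365
sum: t=6:+1/518400 = 1/518400
3j²(7 6 1; 0 0 0) = Δ·Π!·Σ² = 7/195  (sign -1)
sum: t=1:−1/39916800 = -1/39916800
3j²(7 6 1; 5 -5 0) = Δ·Π!·Σ² = 8/455  (sign +1)
combine: 4πI² = 585·7/195·8/455 = 24/65
take √, sign -1: I = -0.17141310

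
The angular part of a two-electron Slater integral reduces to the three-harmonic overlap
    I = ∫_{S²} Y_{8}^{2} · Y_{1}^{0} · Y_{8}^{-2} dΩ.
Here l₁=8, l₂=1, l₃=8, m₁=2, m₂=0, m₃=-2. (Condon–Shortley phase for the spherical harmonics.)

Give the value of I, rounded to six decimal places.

0.000000

l₁+l₂+l₃=17 is odd: 3j(l;000)=0 ⇒ I=0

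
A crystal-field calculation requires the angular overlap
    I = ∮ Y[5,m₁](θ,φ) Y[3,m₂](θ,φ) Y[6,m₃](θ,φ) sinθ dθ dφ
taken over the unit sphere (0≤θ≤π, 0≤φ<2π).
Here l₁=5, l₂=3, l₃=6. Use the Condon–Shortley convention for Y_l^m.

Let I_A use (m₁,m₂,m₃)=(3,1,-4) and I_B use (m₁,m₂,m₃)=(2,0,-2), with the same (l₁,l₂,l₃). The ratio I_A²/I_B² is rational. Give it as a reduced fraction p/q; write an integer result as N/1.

15/4

Shared (l₁,l₂,l₃)=(5,3,6): N and (l;000)² cancel in I_A²/I_B².
A: Δ = 2!·8!·4!/15! = 1/675675; Racah Σ t=0..2: t=0:+1/69120 t=1:−1/30240 t=2:+1/322560 = -1/64512; ⇒ 3j(5 3 6; 3 1 -4)² = 10/1001, sgn -1
B: Δ = 2!·8!·4!/15! = 1/675675; Racah Σ t=0..2: t=0:+1/8640 t=1:−1/5760 t=2:+1/60480 = -1/24192; ⇒ 3j(5 3 6; 2 0 -2)² = 8/3003, sgn -1
I_A²/I_B² = (10/1001)/(8/3003) = 15/4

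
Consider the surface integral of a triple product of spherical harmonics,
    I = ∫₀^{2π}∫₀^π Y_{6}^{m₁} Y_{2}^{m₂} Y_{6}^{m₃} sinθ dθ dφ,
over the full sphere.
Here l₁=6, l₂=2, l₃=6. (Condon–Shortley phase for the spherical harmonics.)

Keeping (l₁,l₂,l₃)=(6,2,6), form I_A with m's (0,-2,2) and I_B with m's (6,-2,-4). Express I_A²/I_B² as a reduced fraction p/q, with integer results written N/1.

l's match ⇒ only the (l;m) 3-j factors differ between A and B.
A: triangle coeff Δ(6,2,6) = 1/90090; Σ_t [0,0]: t=0:+1/69120 = 1/69120; (3j)²=4/143 [(6 2 6; 0 -2 2)], sign=+1
B: triangle coeff Δ(6,2,6) = 1/90090; Σ_t [0,0]: t=0:+1/14515200 = 1/14515200; (3j)²=2/455 [(6 2 6; 6 -2 -4)], sign=+1
I_A²/I_B² = (4/143)/(2/455) = 70/11

70/11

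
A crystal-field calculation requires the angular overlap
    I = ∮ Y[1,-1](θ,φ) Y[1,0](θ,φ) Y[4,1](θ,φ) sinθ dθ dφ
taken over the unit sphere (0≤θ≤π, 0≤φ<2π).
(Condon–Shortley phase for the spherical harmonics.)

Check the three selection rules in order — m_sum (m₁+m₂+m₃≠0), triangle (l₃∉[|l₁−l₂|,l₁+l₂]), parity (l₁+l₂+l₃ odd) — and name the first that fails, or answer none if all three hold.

triangle

Σmᵢ = 0  ✓
l₃∈[|l₁−l₂|,l₁+l₂]=[0,2], have l₃=4  ✗
Σlᵢ = 6 ⇒ even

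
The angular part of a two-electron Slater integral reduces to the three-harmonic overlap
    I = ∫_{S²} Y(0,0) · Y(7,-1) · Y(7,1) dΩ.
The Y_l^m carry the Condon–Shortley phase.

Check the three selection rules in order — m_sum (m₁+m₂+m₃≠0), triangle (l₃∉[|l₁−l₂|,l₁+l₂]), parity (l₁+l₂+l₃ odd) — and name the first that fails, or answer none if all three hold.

none

azimuthal sum: 0 − 1 + 1 = 0  ✓
7 ≤ 7 ≤ 7 (triangle on l)  ✓
L = 0 + 7 + 7 = 14 (even)  ✓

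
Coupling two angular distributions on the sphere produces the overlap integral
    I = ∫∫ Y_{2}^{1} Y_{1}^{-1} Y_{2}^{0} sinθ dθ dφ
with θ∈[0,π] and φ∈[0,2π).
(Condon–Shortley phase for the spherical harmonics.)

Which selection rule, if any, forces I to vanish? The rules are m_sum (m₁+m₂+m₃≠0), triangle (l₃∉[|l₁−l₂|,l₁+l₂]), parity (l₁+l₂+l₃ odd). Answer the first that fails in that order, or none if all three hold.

Σmᵢ = 0  ✓
l₃∈[|l₁−l₂|,l₁+l₂]=[1,3], have l₃=2  ✓
Σlᵢ = 5 ⇒ odd  ✗

parity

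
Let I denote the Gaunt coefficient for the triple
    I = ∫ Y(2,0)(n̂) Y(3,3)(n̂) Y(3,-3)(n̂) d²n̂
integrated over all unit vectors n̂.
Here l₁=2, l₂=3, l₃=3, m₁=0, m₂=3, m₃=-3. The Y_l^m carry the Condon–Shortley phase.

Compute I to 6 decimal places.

Rules hold: Σm=0, L=8 even, 1≤3≤5.
N = 5·7·7 = 245
Δ = 2!·2!·4!/9! = 1/3780
Racah Σ t=0..2: t=0:+1/24 t=1:−1/4 t=2:+1/24 = -1/6
⇒ 3j(2 3 3; 0 0 0)² = 4/105, sgn +1
Racah Σ t=2..2: t=2:+1/96 = 1/96
⇒ 3j(2 3 3; 0 3 -3)² = 5/84, sgn +1
4πI² = N·(3j₀)²·(3jₘ)² = 5/9
I = +1·√(0.555556/4π) = 0.21026104

0.210261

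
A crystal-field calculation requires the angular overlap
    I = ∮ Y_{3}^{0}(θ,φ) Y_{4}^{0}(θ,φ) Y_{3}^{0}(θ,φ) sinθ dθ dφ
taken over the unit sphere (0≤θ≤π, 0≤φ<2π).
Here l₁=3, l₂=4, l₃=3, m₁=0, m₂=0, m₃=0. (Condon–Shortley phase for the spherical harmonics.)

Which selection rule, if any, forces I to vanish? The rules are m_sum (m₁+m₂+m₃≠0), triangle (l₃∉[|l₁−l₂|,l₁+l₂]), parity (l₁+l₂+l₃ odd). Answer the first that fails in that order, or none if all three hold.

Σmᵢ = 0  ✓
l₃∈[|l₁−l₂|,l₁+l₂]=[1,7], have l₃=3  ✓
Σlᵢ = 10 ⇒ even  ✓

none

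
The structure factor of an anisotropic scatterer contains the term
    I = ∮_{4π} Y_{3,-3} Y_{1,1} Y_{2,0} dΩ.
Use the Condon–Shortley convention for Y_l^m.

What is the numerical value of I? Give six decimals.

0.000000

Σmᵢ = -2 ≠ 0, so the φ-integral vanishes; I = 0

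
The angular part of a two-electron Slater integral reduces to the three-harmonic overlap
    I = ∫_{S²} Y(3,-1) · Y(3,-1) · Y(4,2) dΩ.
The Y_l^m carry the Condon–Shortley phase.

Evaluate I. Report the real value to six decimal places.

0.162193

Checks pass: Σm=0; 10 even; l₃=4∈[0,6].
(2·3+1)(2·3+1)(2·4+1) = 441
Δ: 2! 4! 4! / 11! → 1/34650
sum: t=0:+1/72 t=1:−1/16 t=2:+1/72 = -5/144
3j²(3 3 4; 0 0 0) = Δ·Π!·Σ² = 2/77  (sign -1)
sum: t=0:+1/192 t=1:−1/36 t=2:+1/192 = -5/288
3j²(3 3 4; -1 -1 2) = Δ·Π!·Σ² = 20/693  (sign -1)
combine: 4πI² = 441·2/77·20/693 = 40/121
take √, sign +1: I = 0.16219310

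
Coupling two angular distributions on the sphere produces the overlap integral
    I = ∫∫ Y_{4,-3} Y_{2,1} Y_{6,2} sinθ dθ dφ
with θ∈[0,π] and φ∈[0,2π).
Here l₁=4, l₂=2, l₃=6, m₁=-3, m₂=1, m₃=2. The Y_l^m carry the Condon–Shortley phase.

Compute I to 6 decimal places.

0.089969

Checks pass: Σm=0; 12 even; l₃=6∈[2,6].
(2·4+1)(2·2+1)(2·6+1) = 585
Δ: 0! 8! 4! / 13! → 1/6435
sum: t=0:+1/2304 = 1/2304
3j²(4 2 6; 0 0 0) = Δ·Π!·Σ² = 5/143  (sign +1)
sum: t=0:+1/30240 = 1/30240
3j²(4 2 6; -3 1 2) = Δ·Π!·Σ² = 32/6435  (sign +1)
combine: 4πI² = 585·5/143·32/6435 = 160/1573
take √, sign +1: I = 0.08996855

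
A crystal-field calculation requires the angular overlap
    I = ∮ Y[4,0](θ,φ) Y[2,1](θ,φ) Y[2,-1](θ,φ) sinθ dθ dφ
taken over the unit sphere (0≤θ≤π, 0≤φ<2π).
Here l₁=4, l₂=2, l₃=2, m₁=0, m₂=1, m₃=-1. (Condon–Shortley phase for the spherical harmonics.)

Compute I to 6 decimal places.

0.161197

m-sum 0 ✓  L=8 even ✓  2≤2≤6 ✓
Π(2lᵢ+1) = 9×5×5 = 225
triangle coeff Δ(4,2,2) = 1/630
Σ_t [2,2]: t=2:+1/16 = 1/16
(3j)²=2/35 [(4 2 2; 0 0 0)], sign=+1
Σ_t [3,3]: t=3:−1/36 = -1/36
(3j)²=8/315 [(4 2 2; 0 1 -1)], sign=+1
⇒ 4πI² = 16/49
I = (+1)√(16/49/(4π)) = 0.16119702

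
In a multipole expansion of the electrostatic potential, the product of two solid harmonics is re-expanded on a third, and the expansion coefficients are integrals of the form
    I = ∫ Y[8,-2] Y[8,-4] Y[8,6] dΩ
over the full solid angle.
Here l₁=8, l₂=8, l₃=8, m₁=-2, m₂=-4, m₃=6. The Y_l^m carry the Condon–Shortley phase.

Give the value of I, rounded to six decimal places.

-0.084908

Rules hold: Σm=0, L=24 even, 0≤8≤16.
N = 17·17·17 = 4913
Δ = 8!·8!·8!/25! = 1/236637794250
Racah Σ t=0..8: t=0:+1/65548320768000 t=1:−1/128024064000 t=2:+1/2985984000 t=3:−1/373248000 t=4:+1/191102976 t=5:−1/373248000 t=6:+1/2985984000 t=7:−1/128024064000 t=8:+1/65548320768000 = 11/20808990720
⇒ 3j(8 8 8; 0 0 0)² = 490/96577, sgn +1
Racah Σ t=2..4: t=2:+1/83607552000 t=3:−1/18289152000 t=4:+1/33443020800 = -1/78033715200
⇒ 3j(8 8 8; -2 -4 6)² = 27/7429, sgn -1
4πI² = N·(3j₀)²·(3jₘ)² = 224910/2482597
I = -1·√(0.0905946/4π) = -0.08490756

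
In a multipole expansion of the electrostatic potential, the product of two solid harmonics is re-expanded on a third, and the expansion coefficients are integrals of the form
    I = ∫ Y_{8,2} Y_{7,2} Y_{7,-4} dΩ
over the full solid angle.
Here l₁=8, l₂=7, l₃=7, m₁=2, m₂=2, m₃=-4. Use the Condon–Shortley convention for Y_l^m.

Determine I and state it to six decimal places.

0.100256

Checks pass: Σm=0; 22 even; l₃=7∈[1,15].
(2·8+1)(2·7+1)(2·7+1) = 3825
Δ: 8! 8! 6! / 23! → 1/22086194130
sum: t=1:−1/18289152000 t=2:+1/248832000 t=3:−1/24883200 t=4:+1/11943936 t=5:−1/24883200 t=6:+1/248832000 t=7:−1/18289152000 = 11/975421440
3j²(8 7 7; 0 0 0) = Δ·Π!·Σ² = 1750/289731  (sign -1)
sum: t=3:−1/373248000 t=4:+1/99532800 t=5:−1/174182400 t=6:+1/2090188800 = 11/5225472000
3j²(8 7 7; 2 2 -4) = Δ·Π!·Σ² = 528/96577  (sign -1)
combine: 4πI² = 3825·1750/289731·528/96577 = 69300000/548653937
take √, sign +1: I = 0.10025648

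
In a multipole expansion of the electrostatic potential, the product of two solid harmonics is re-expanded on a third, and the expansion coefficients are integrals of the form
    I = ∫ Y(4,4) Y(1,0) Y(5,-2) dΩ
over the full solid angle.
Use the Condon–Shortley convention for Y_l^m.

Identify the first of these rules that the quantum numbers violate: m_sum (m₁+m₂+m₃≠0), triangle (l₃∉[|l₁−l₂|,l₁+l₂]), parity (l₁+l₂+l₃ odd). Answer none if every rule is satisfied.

azimuthal sum: 4 + 0 − 2 = 2  ✗
3 ≤ 5 ≤ 5 (triangle on l)
L = 4 + 1 + 5 = 10 (even)

m_sum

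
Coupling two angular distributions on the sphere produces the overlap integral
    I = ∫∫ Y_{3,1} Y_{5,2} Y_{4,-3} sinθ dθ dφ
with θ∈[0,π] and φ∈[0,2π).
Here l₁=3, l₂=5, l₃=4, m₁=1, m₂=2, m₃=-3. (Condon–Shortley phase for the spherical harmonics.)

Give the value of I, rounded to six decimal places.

Checks pass: Σm=0; 12 even; l₃=4∈[2,8].
(2·3+1)(2·5+1)(2·4+1) = 693
Δ: 4! 2! 6! / 13! → 1/180180
sum: t=1:−1/576 t=2:+1/144 t=3:−1/576 = 1/288
3j²(3 5 4; 0 0 0) = Δ·Π!·Σ² = 20/1001  (sign +1)
sum: t=1:−1/4320 t=2:+1/960 = 7/8640
3j²(3 5 4; 1 2 -3) = Δ·Π!·Σ² = 343/12870  (sign -1)
combine: 4πI² = 693·20/1001·343/12870 = 686/1859
take √, sign -1: I = -0.17136315

-0.171363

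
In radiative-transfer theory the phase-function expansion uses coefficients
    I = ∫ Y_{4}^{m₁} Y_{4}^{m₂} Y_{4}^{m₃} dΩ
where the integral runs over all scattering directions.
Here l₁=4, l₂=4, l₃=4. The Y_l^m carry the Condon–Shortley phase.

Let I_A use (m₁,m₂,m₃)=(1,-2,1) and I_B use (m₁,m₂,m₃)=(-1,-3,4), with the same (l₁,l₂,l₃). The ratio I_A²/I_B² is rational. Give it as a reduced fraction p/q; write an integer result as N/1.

36/49

Same 4,4,4: normalisation and zero-m 3j drop out of the ratio.
A: Δ: 4! 4! 4! / 13! → 1/450450; sum: t=0:+1/576 t=1:−1/144 t=2:+1/576 = -1/288; 3j²(4 4 4; 1 -2 1) = Δ·Π!·Σ² = 20/1001  (sign +1)
B: Δ: 4! 4! 4! / 13! → 1/450450; sum: t=1:−1/3456 = -1/3456; 3j²(4 4 4; -1 -3 4) = Δ·Π!·Σ² = 35/1287  (sign -1)
I_A²/I_B² = (20/1001)/(35/1287) = 36/49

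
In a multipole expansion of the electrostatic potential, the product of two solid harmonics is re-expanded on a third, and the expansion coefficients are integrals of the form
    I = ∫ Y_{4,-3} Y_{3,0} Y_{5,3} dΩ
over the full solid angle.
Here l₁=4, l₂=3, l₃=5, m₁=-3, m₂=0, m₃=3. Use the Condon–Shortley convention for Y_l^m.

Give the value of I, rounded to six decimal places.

0.103862

Checks pass: Σm=0; 12 even; l₃=5∈[1,7].
(2·4+1)(2·3+1)(2·5+1) = 693
Δ: 2! 6! 4! / 13! → 1/180180
sum: t=0:+1/576 t=1:−1/144 t=2:+1/576 = -1/288
3j²(4 3 5; 0 0 0) = Δ·Π!·Σ² = 20/1001  (sign +1)
sum: t=1:−1/2880 t=2:+1/1440 = 1/2880
3j²(4 3 5; -3 0 3) = Δ·Π!·Σ² = 7/715  (sign +1)
combine: 4πI² = 693·20/1001·7/715 = 252/1859
take √, sign +1: I = 0.10386175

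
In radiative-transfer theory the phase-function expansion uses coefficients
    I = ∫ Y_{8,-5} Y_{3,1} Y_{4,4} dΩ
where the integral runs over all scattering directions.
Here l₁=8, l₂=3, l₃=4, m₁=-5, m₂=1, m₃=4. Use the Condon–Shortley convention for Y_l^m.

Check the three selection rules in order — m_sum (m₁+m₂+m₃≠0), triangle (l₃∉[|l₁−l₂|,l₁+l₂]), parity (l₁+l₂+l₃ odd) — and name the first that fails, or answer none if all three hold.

triangle

m₁+m₂+m₃ = -5 + 1 + 4 = 0  ✓
triangle: |8−3|=5 ≤ l₃=4 ≤ 8+3=11  ✗
parity: l₁+l₂+l₃ = 15 is odd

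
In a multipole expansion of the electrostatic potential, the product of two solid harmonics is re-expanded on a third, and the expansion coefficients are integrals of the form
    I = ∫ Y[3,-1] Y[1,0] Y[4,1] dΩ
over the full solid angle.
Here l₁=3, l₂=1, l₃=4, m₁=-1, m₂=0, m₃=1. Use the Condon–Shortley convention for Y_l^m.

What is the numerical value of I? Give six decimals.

m-sum 0 ✓  L=8 even ✓  2≤4≤4 ✓
Π(2lᵢ+1) = 7×3×9 = 189
triangle coeff Δ(3,1,4) = 1/252
Σ_t [0,0]: t=0:+1/36 = 1/36
(3j)²=4/63 [(3 1 4; 0 0 0)], sign=+1
Σ_t [0,0]: t=0:+1/48 = 1/48
(3j)²=5/84 [(3 1 4; -1 0 1)], sign=-1
⇒ 4πI² = 5/7
I = (-1)√(5/7/(4π)) = -0.23841361

-0.238414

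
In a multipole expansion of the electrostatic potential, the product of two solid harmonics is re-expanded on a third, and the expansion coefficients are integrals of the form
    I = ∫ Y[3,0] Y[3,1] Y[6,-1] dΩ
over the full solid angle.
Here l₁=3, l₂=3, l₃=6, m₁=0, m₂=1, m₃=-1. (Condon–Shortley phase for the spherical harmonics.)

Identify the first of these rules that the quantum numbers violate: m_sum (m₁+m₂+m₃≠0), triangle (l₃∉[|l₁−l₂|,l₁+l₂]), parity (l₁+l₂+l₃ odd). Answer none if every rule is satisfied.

m₁+m₂+m₃ = 0 + 1 − 1 = 0  ✓
triangle: |3−3|=0 ≤ l₃=6 ≤ 3+3=6  ✓
parity: l₁+l₂+l₃ = 12 is even  ✓

none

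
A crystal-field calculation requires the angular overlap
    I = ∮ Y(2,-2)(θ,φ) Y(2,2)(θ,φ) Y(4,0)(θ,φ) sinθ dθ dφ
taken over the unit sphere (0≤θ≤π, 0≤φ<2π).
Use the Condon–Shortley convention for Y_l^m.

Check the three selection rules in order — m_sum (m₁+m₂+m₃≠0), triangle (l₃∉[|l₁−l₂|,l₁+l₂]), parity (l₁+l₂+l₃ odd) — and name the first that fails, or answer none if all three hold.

azimuthal sum: -2 + 2 + 0 = 0  ✓
0 ≤ 4 ≤ 4 (triangle on l)  ✓
L = 2 + 2 + 4 = 8 (even)  ✓

none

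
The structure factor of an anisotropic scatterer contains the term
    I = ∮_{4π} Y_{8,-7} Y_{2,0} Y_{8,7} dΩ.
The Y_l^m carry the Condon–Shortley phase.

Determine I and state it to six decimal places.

Checks pass: Σm=0; 18 even; l₃=8∈[6,10].
(2·8+1)(2·2+1)(2·8+1) = 1445
Δ: 2! 14! 2! / 19! → 1/348840
sum: t=0:+1/116121600 t=1:−1/25401600 t=2:+1/116121600 = -1/45158400
3j²(8 2 8; 0 0 0) = Δ·Π!·Σ² = 24/1615  (sign -1)
sum: t=1:−1/87178291200 t=2:+1/24908083200 = 1/34871316480
3j²(8 2 8; -7 0 7) = Δ·Π!·Σ² = 125/7752  (sign -1)
combine: 4πI² = 1445·24/1615·125/7752 = 125/361
take √, sign +1: I = 0.16599556

0.165996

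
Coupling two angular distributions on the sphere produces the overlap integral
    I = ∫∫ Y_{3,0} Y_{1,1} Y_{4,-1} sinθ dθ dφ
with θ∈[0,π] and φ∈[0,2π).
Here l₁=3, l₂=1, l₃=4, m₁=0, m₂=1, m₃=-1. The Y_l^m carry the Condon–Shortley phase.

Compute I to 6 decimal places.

-0.194664

Checks pass: Σm=0; 8 even; l₃=4∈[2,4].
(2·3+1)(2·1+1)(2·4+1) = 189
Δ: 0! 6! 2! / 9! → 1/252
sum: t=0:+1/36 = 1/36
3j²(3 1 4; 0 0 0) = Δ·Π!·Σ² = 4/63  (sign +1)
sum: t=0:+1/72 = 1/72
3j²(3 1 4; 0 1 -1) = Δ·Π!·Σ² = 5/126  (sign -1)
combine: 4πI² = 189·4/63·5/126 = 10/21
take √, sign -1: I = -0.19466390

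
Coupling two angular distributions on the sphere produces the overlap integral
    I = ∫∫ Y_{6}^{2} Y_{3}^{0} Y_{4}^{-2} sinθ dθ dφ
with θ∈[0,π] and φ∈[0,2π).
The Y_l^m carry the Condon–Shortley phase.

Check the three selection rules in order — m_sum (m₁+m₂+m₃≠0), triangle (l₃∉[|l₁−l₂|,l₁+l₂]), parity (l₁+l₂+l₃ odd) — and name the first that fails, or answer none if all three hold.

azimuthal sum: 2 + 0 − 2 = 0  ✓
3 ≤ 4 ≤ 9 (triangle on l)  ✓
L = 6 + 3 + 4 = 13 (odd)  ✗

parity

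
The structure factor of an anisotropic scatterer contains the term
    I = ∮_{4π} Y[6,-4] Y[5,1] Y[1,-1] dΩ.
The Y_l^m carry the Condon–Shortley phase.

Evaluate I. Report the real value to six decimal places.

Σmᵢ = -4 ≠ 0, so the φ-integral vanishes; I = 0

0.000000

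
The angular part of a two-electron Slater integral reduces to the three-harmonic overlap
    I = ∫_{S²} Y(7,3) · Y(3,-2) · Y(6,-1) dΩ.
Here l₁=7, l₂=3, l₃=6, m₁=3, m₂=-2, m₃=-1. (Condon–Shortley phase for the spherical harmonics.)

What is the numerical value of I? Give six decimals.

0.023482

Checks pass: Σm=0; 16 even; l₃=6∈[4,10].
(2·7+1)(2·3+1)(2·6+1) = 1365
Δ: 4! 10! 2! / 17! → 1/2042040
sum: t=1:−1/207360 t=2:+1/57600 t=3:−1/207360 = 1/129600
3j²(7 3 6; 0 0 0) = Δ·Π!·Σ² = 168/12155  (sign +1)
sum: t=0:+1/414720 t=1:−1/362880 = -1/2903040
3j²(7 3 6; 3 -2 -1) = Δ·Π!·Σ² = 25/68068  (sign +1)
combine: 4πI² = 1365·168/12155·25/68068 = 3150/454597
take √, sign +1: I = 0.02348211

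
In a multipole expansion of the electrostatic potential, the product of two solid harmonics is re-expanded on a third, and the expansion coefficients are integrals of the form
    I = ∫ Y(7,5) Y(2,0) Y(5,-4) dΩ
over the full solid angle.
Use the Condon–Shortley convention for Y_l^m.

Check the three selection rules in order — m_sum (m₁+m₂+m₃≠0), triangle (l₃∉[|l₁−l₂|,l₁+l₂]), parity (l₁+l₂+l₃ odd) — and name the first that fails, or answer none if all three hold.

m₁+m₂+m₃ = 5 + 0 − 4 = 1  ✗
triangle: |7−2|=5 ≤ l₃=5 ≤ 7+2=9
parity: l₁+l₂+l₃ = 14 is even

m_sum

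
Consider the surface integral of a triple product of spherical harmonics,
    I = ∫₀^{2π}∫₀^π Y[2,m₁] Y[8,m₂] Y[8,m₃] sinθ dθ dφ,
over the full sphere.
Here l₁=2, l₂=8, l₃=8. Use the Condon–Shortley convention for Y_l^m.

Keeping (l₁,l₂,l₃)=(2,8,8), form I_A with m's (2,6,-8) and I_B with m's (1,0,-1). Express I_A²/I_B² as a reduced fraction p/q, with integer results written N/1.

Same 2,8,8: normalisation and zero-m 3j drop out of the ratio.
A: Δ: 2! 2! 14! / 19! → 1/348840; sum: t=0:+1/348713164800 = 1/348713164800; 3j²(2 8 8; 2 6 -8) = Δ·Π!·Σ² = 2/969  (sign +1)
B: Δ: 2! 2! 14! / 19! → 1/348840; sum: t=0:+1/58060800 t=1:−1/50803200 = -1/406425600; 3j²(2 8 8; 1 0 -1) = Δ·Π!·Σ² = 1/3230  (sign +1)
I_A²/I_B² = (2/969)/(1/3230) = 20/3

20/3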